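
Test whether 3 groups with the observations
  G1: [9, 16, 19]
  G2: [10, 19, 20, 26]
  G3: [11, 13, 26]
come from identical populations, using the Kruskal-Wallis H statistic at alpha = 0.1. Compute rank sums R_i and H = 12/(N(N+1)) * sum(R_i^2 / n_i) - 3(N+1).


Step 1: Combine all N = 10 observations and assign midranks.
sorted (value, group, rank): (9,G1,1), (10,G2,2), (11,G3,3), (13,G3,4), (16,G1,5), (19,G1,6.5), (19,G2,6.5), (20,G2,8), (26,G2,9.5), (26,G3,9.5)
Step 2: Sum ranks within each group.
R_1 = 12.5 (n_1 = 3)
R_2 = 26 (n_2 = 4)
R_3 = 16.5 (n_3 = 3)
Step 3: H = 12/(N(N+1)) * sum(R_i^2/n_i) - 3(N+1)
     = 12/(10*11) * (12.5^2/3 + 26^2/4 + 16.5^2/3) - 3*11
     = 0.109091 * 311.833 - 33
     = 1.018182.
Step 4: Ties present; correction factor C = 1 - 12/(10^3 - 10) = 0.987879. Corrected H = 1.018182 / 0.987879 = 1.030675.
Step 5: Under H0, H ~ chi^2(2); p-value = 0.597299.
Step 6: alpha = 0.1. fail to reject H0.

H = 1.0307, df = 2, p = 0.597299, fail to reject H0.


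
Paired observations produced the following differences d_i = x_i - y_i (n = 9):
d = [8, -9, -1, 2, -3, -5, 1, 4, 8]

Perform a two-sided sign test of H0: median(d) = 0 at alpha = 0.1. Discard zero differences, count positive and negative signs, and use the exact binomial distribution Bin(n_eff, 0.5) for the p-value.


Step 1: Discard zero differences. Original n = 9; n_eff = number of nonzero differences = 9.
Nonzero differences (with sign): +8, -9, -1, +2, -3, -5, +1, +4, +8
Step 2: Count signs: positive = 5, negative = 4.
Step 3: Under H0: P(positive) = 0.5, so the number of positives S ~ Bin(9, 0.5).
Step 4: Two-sided exact p-value = sum of Bin(9,0.5) probabilities at or below the observed probability = 1.000000.
Step 5: alpha = 0.1. fail to reject H0.

n_eff = 9, pos = 5, neg = 4, p = 1.000000, fail to reject H0.


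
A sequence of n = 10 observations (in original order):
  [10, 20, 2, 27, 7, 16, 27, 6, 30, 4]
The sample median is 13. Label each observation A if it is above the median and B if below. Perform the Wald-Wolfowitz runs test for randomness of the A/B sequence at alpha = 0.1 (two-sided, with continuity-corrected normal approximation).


Step 1: Compute median = 13; label A = above, B = below.
Labels in order: BABABAABAB  (n_A = 5, n_B = 5)
Step 2: Count runs R = 9.
Step 3: Under H0 (random ordering), E[R] = 2*n_A*n_B/(n_A+n_B) + 1 = 2*5*5/10 + 1 = 6.0000.
        Var[R] = 2*n_A*n_B*(2*n_A*n_B - n_A - n_B) / ((n_A+n_B)^2 * (n_A+n_B-1)) = 2000/900 = 2.2222.
        SD[R] = 1.4907.
Step 4: Continuity-corrected z = (R - 0.5 - E[R]) / SD[R] = (9 - 0.5 - 6.0000) / 1.4907 = 1.6771.
Step 5: Two-sided p-value via normal approximation = 2*(1 - Phi(|z|)) = 0.093533.
Step 6: alpha = 0.1. reject H0.

R = 9, z = 1.6771, p = 0.093533, reject H0.


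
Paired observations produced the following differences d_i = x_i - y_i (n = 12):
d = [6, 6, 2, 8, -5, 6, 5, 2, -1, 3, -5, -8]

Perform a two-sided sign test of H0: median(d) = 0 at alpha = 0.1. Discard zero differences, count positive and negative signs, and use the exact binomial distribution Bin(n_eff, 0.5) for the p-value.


Step 1: Discard zero differences. Original n = 12; n_eff = number of nonzero differences = 12.
Nonzero differences (with sign): +6, +6, +2, +8, -5, +6, +5, +2, -1, +3, -5, -8
Step 2: Count signs: positive = 8, negative = 4.
Step 3: Under H0: P(positive) = 0.5, so the number of positives S ~ Bin(12, 0.5).
Step 4: Two-sided exact p-value = sum of Bin(12,0.5) probabilities at or below the observed probability = 0.387695.
Step 5: alpha = 0.1. fail to reject H0.

n_eff = 12, pos = 8, neg = 4, p = 0.387695, fail to reject H0.


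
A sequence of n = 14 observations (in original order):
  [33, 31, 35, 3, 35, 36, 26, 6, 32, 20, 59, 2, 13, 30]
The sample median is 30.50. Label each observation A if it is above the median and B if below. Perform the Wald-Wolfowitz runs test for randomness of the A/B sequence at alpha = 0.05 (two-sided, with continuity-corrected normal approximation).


Step 1: Compute median = 30.50; label A = above, B = below.
Labels in order: AAABAABBABABBB  (n_A = 7, n_B = 7)
Step 2: Count runs R = 8.
Step 3: Under H0 (random ordering), E[R] = 2*n_A*n_B/(n_A+n_B) + 1 = 2*7*7/14 + 1 = 8.0000.
        Var[R] = 2*n_A*n_B*(2*n_A*n_B - n_A - n_B) / ((n_A+n_B)^2 * (n_A+n_B-1)) = 8232/2548 = 3.2308.
        SD[R] = 1.7974.
Step 4: R = E[R], so z = 0 with no continuity correction.
Step 5: Two-sided p-value via normal approximation = 2*(1 - Phi(|z|)) = 1.000000.
Step 6: alpha = 0.05. fail to reject H0.

R = 8, z = 0.0000, p = 1.000000, fail to reject H0.


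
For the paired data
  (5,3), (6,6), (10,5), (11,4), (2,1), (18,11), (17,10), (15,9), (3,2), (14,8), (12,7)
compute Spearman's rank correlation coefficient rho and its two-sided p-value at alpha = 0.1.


Step 1: Rank x and y separately (midranks; no ties here).
rank(x): 5->3, 6->4, 10->5, 11->6, 2->1, 18->11, 17->10, 15->9, 3->2, 14->8, 12->7
rank(y): 3->3, 6->6, 5->5, 4->4, 1->1, 11->11, 10->10, 9->9, 2->2, 8->8, 7->7
Step 2: d_i = R_x(i) - R_y(i); compute d_i^2.
  (3-3)^2=0, (4-6)^2=4, (5-5)^2=0, (6-4)^2=4, (1-1)^2=0, (11-11)^2=0, (10-10)^2=0, (9-9)^2=0, (2-2)^2=0, (8-8)^2=0, (7-7)^2=0
sum(d^2) = 8.
Step 3: rho = 1 - 6*8 / (11*(11^2 - 1)) = 1 - 48/1320 = 0.963636.
Step 4: Under H0, t = rho * sqrt((n-2)/(1-rho^2)) = 10.8186 ~ t(9).
Step 5: Two-sided p-value from the t-distribution with 9 df = 0.000002.
Step 6: alpha = 0.1. reject H0.

rho = 0.9636, p = 0.000002, reject H0 at alpha = 0.1.


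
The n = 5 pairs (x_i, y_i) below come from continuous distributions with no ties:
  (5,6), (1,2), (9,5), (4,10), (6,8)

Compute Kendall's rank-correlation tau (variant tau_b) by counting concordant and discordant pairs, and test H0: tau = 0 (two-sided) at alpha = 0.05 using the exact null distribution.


Step 1: Enumerate the 10 unordered pairs (i,j) with i<j and classify each by sign(x_j-x_i) * sign(y_j-y_i).
  (1,2):dx=-4,dy=-4->C; (1,3):dx=+4,dy=-1->D; (1,4):dx=-1,dy=+4->D; (1,5):dx=+1,dy=+2->C
  (2,3):dx=+8,dy=+3->C; (2,4):dx=+3,dy=+8->C; (2,5):dx=+5,dy=+6->C; (3,4):dx=-5,dy=+5->D
  (3,5):dx=-3,dy=+3->D; (4,5):dx=+2,dy=-2->D
Step 2: C = 5, D = 5, total pairs = 10.
Step 3: tau = (C - D)/(n(n-1)/2) = (5 - 5)/10 = 0.000000.
Step 4: Exact two-sided p-value (enumerate n! = 120 permutations of y under H0): p = 1.000000.
Step 5: alpha = 0.05. fail to reject H0.

tau_b = 0.0000 (C=5, D=5), p = 1.000000, fail to reject H0.


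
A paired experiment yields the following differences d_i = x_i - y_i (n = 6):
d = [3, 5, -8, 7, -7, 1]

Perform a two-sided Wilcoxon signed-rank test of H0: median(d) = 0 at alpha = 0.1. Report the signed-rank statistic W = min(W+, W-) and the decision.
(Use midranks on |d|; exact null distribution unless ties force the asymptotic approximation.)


Step 1: Drop any zero differences (none here) and take |d_i|.
|d| = [3, 5, 8, 7, 7, 1]
Step 2: Midrank |d_i| (ties get averaged ranks).
ranks: |3|->2, |5|->3, |8|->6, |7|->4.5, |7|->4.5, |1|->1
Step 3: Attach original signs; sum ranks with positive sign and with negative sign.
W+ = 2 + 3 + 4.5 + 1 = 10.5
W- = 6 + 4.5 = 10.5
(Check: W+ + W- = 21 should equal n(n+1)/2 = 21.)
Step 4: Test statistic W = min(W+, W-) = 10.5.
Step 5: Ties in |d|, so use the tie-corrected normal approximation.
        E[W] = n(n+1)/4 = 6*7/4 = 10.5.
        Tie groups: |d|=7 (t=2); sum(t^3 - t) = 6.
        Var[W] = n(n+1)(2n+1)/24 - sum(t^3-t)/48 = 546/24 - 6/48 = 22.625.
        z = (W - E[W]) / sqrt(Var[W]) = (10.5 - 10.5) / 4.7566 = 0.0000.
        Two-sided p = 2*Phi(z) = 1.000000.
Step 6: alpha = 0.1. fail to reject H0.

W+ = 10.5, W- = 10.5, W = min = 10.5, p = 1.000000, fail to reject H0.


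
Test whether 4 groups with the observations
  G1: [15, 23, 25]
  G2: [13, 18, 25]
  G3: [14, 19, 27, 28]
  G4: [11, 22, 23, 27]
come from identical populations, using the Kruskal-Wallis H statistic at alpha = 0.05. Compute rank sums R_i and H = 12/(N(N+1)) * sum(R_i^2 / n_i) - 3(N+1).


Step 1: Combine all N = 14 observations and assign midranks.
sorted (value, group, rank): (11,G4,1), (13,G2,2), (14,G3,3), (15,G1,4), (18,G2,5), (19,G3,6), (22,G4,7), (23,G1,8.5), (23,G4,8.5), (25,G1,10.5), (25,G2,10.5), (27,G3,12.5), (27,G4,12.5), (28,G3,14)
Step 2: Sum ranks within each group.
R_1 = 23 (n_1 = 3)
R_2 = 17.5 (n_2 = 3)
R_3 = 35.5 (n_3 = 4)
R_4 = 29 (n_4 = 4)
Step 3: H = 12/(N(N+1)) * sum(R_i^2/n_i) - 3(N+1)
     = 12/(14*15) * (23^2/3 + 17.5^2/3 + 35.5^2/4 + 29^2/4) - 3*15
     = 0.057143 * 803.729 - 45
     = 0.927381.
Step 4: Ties present; correction factor C = 1 - 18/(14^3 - 14) = 0.993407. Corrected H = 0.927381 / 0.993407 = 0.933536.
Step 5: Under H0, H ~ chi^2(3); p-value = 0.817328.
Step 6: alpha = 0.05. fail to reject H0.

H = 0.9335, df = 3, p = 0.817328, fail to reject H0.


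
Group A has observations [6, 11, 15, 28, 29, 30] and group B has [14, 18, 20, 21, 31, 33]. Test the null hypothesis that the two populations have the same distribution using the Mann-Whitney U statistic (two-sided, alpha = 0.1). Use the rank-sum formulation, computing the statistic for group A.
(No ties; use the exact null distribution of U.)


Step 1: Combine and sort all 12 observations; assign midranks.
sorted (value, group): (6,X), (11,X), (14,Y), (15,X), (18,Y), (20,Y), (21,Y), (28,X), (29,X), (30,X), (31,Y), (33,Y)
ranks: 6->1, 11->2, 14->3, 15->4, 18->5, 20->6, 21->7, 28->8, 29->9, 30->10, 31->11, 33->12
Step 2: Rank sum for X: R1 = 1 + 2 + 4 + 8 + 9 + 10 = 34.
Step 3: U_X = R1 - n1(n1+1)/2 = 34 - 6*7/2 = 34 - 21 = 13.
       U_Y = n1*n2 - U_X = 36 - 13 = 23.
Step 4: No ties, so the exact null distribution of U (based on enumerating the C(12,6) = 924 equally likely rank assignments) gives the two-sided p-value.
Step 5: p-value = 0.484848; compare to alpha = 0.1. fail to reject H0.

U_X = 13, p = 0.484848, fail to reject H0 at alpha = 0.1.


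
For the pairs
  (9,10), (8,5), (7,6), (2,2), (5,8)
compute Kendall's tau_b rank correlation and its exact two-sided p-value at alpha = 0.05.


Step 1: Enumerate the 10 unordered pairs (i,j) with i<j and classify each by sign(x_j-x_i) * sign(y_j-y_i).
  (1,2):dx=-1,dy=-5->C; (1,3):dx=-2,dy=-4->C; (1,4):dx=-7,dy=-8->C; (1,5):dx=-4,dy=-2->C
  (2,3):dx=-1,dy=+1->D; (2,4):dx=-6,dy=-3->C; (2,5):dx=-3,dy=+3->D; (3,4):dx=-5,dy=-4->C
  (3,5):dx=-2,dy=+2->D; (4,5):dx=+3,dy=+6->C
Step 2: C = 7, D = 3, total pairs = 10.
Step 3: tau = (C - D)/(n(n-1)/2) = (7 - 3)/10 = 0.400000.
Step 4: Exact two-sided p-value (enumerate n! = 120 permutations of y under H0): p = 0.483333.
Step 5: alpha = 0.05. fail to reject H0.

tau_b = 0.4000 (C=7, D=3), p = 0.483333, fail to reject H0.


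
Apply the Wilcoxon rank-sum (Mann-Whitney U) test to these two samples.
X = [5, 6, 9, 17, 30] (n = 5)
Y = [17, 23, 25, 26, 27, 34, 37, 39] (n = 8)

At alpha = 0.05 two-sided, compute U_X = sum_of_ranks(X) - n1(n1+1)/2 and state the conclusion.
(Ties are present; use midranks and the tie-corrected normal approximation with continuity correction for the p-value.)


Step 1: Combine and sort all 13 observations; assign midranks.
sorted (value, group): (5,X), (6,X), (9,X), (17,X), (17,Y), (23,Y), (25,Y), (26,Y), (27,Y), (30,X), (34,Y), (37,Y), (39,Y)
ranks: 5->1, 6->2, 9->3, 17->4.5, 17->4.5, 23->6, 25->7, 26->8, 27->9, 30->10, 34->11, 37->12, 39->13
Step 2: Rank sum for X: R1 = 1 + 2 + 3 + 4.5 + 10 = 20.5.
Step 3: U_X = R1 - n1(n1+1)/2 = 20.5 - 5*6/2 = 20.5 - 15 = 5.5.
       U_Y = n1*n2 - U_X = 40 - 5.5 = 34.5.
Step 4: Ties are present, so use the tie-corrected normal approximation (with continuity correction) for the p-value.
Step 5: p-value = 0.040149; compare to alpha = 0.05. reject H0.

U_X = 5.5, p = 0.040149, reject H0 at alpha = 0.05.


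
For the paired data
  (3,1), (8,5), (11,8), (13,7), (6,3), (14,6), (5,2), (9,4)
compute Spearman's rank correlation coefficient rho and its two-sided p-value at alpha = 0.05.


Step 1: Rank x and y separately (midranks; no ties here).
rank(x): 3->1, 8->4, 11->6, 13->7, 6->3, 14->8, 5->2, 9->5
rank(y): 1->1, 5->5, 8->8, 7->7, 3->3, 6->6, 2->2, 4->4
Step 2: d_i = R_x(i) - R_y(i); compute d_i^2.
  (1-1)^2=0, (4-5)^2=1, (6-8)^2=4, (7-7)^2=0, (3-3)^2=0, (8-6)^2=4, (2-2)^2=0, (5-4)^2=1
sum(d^2) = 10.
Step 3: rho = 1 - 6*10 / (8*(8^2 - 1)) = 1 - 60/504 = 0.880952.
Step 4: Under H0, t = rho * sqrt((n-2)/(1-rho^2)) = 4.5601 ~ t(6).
Step 5: Two-sided p-value from the t-distribution with 6 df = 0.003850.
Step 6: alpha = 0.05. reject H0.

rho = 0.8810, p = 0.003850, reject H0 at alpha = 0.05.


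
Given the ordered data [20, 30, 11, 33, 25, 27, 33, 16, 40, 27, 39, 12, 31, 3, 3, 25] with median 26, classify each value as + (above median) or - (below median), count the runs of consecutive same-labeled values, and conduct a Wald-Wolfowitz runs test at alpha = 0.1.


Step 1: Compute median = 26; label A = above, B = below.
Labels in order: BABABAABAAABABBB  (n_A = 8, n_B = 8)
Step 2: Count runs R = 11.
Step 3: Under H0 (random ordering), E[R] = 2*n_A*n_B/(n_A+n_B) + 1 = 2*8*8/16 + 1 = 9.0000.
        Var[R] = 2*n_A*n_B*(2*n_A*n_B - n_A - n_B) / ((n_A+n_B)^2 * (n_A+n_B-1)) = 14336/3840 = 3.7333.
        SD[R] = 1.9322.
Step 4: Continuity-corrected z = (R - 0.5 - E[R]) / SD[R] = (11 - 0.5 - 9.0000) / 1.9322 = 0.7763.
Step 5: Two-sided p-value via normal approximation = 2*(1 - Phi(|z|)) = 0.437558.
Step 6: alpha = 0.1. fail to reject H0.

R = 11, z = 0.7763, p = 0.437558, fail to reject H0.


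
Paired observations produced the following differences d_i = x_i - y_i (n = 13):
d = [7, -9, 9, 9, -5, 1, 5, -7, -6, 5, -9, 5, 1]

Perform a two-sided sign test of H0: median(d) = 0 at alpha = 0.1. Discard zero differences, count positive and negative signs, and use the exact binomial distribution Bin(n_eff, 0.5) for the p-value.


Step 1: Discard zero differences. Original n = 13; n_eff = number of nonzero differences = 13.
Nonzero differences (with sign): +7, -9, +9, +9, -5, +1, +5, -7, -6, +5, -9, +5, +1
Step 2: Count signs: positive = 8, negative = 5.
Step 3: Under H0: P(positive) = 0.5, so the number of positives S ~ Bin(13, 0.5).
Step 4: Two-sided exact p-value = sum of Bin(13,0.5) probabilities at or below the observed probability = 0.581055.
Step 5: alpha = 0.1. fail to reject H0.

n_eff = 13, pos = 8, neg = 5, p = 0.581055, fail to reject H0.


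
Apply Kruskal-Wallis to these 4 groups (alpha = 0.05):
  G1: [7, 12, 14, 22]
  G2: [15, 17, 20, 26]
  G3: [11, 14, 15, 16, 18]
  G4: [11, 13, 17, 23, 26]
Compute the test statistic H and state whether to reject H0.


Step 1: Combine all N = 18 observations and assign midranks.
sorted (value, group, rank): (7,G1,1), (11,G3,2.5), (11,G4,2.5), (12,G1,4), (13,G4,5), (14,G1,6.5), (14,G3,6.5), (15,G2,8.5), (15,G3,8.5), (16,G3,10), (17,G2,11.5), (17,G4,11.5), (18,G3,13), (20,G2,14), (22,G1,15), (23,G4,16), (26,G2,17.5), (26,G4,17.5)
Step 2: Sum ranks within each group.
R_1 = 26.5 (n_1 = 4)
R_2 = 51.5 (n_2 = 4)
R_3 = 40.5 (n_3 = 5)
R_4 = 52.5 (n_4 = 5)
Step 3: H = 12/(N(N+1)) * sum(R_i^2/n_i) - 3(N+1)
     = 12/(18*19) * (26.5^2/4 + 51.5^2/4 + 40.5^2/5 + 52.5^2/5) - 3*19
     = 0.035088 * 1717.92 - 57
     = 3.278070.
Step 4: Ties present; correction factor C = 1 - 30/(18^3 - 18) = 0.994840. Corrected H = 3.278070 / 0.994840 = 3.295073.
Step 5: Under H0, H ~ chi^2(3); p-value = 0.348329.
Step 6: alpha = 0.05. fail to reject H0.

H = 3.2951, df = 3, p = 0.348329, fail to reject H0.


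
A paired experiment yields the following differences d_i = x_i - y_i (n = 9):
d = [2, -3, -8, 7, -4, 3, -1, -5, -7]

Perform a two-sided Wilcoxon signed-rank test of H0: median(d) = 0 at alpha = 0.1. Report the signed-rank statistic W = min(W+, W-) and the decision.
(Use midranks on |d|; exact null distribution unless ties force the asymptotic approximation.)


Step 1: Drop any zero differences (none here) and take |d_i|.
|d| = [2, 3, 8, 7, 4, 3, 1, 5, 7]
Step 2: Midrank |d_i| (ties get averaged ranks).
ranks: |2|->2, |3|->3.5, |8|->9, |7|->7.5, |4|->5, |3|->3.5, |1|->1, |5|->6, |7|->7.5
Step 3: Attach original signs; sum ranks with positive sign and with negative sign.
W+ = 2 + 7.5 + 3.5 = 13
W- = 3.5 + 9 + 5 + 1 + 6 + 7.5 = 32
(Check: W+ + W- = 45 should equal n(n+1)/2 = 45.)
Step 4: Test statistic W = min(W+, W-) = 13.
Step 5: Ties in |d|, so use the tie-corrected normal approximation.
        E[W] = n(n+1)/4 = 9*10/4 = 22.5.
        Tie groups: |d|=3 (t=2), |d|=7 (t=2); sum(t^3 - t) = 12.
        Var[W] = n(n+1)(2n+1)/24 - sum(t^3-t)/48 = 1710/24 - 12/48 = 71.
        z = (W - E[W]) / sqrt(Var[W]) = (13 - 22.5) / 8.4261 = -1.1274.
        Two-sided p = 2*Phi(z) = 0.259555.
Step 6: alpha = 0.1. fail to reject H0.

W+ = 13, W- = 32, W = min = 13, p = 0.259555, fail to reject H0.


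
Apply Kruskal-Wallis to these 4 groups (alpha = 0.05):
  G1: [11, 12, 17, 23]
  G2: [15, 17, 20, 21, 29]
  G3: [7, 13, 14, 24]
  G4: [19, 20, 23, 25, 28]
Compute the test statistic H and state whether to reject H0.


Step 1: Combine all N = 18 observations and assign midranks.
sorted (value, group, rank): (7,G3,1), (11,G1,2), (12,G1,3), (13,G3,4), (14,G3,5), (15,G2,6), (17,G1,7.5), (17,G2,7.5), (19,G4,9), (20,G2,10.5), (20,G4,10.5), (21,G2,12), (23,G1,13.5), (23,G4,13.5), (24,G3,15), (25,G4,16), (28,G4,17), (29,G2,18)
Step 2: Sum ranks within each group.
R_1 = 26 (n_1 = 4)
R_2 = 54 (n_2 = 5)
R_3 = 25 (n_3 = 4)
R_4 = 66 (n_4 = 5)
Step 3: H = 12/(N(N+1)) * sum(R_i^2/n_i) - 3(N+1)
     = 12/(18*19) * (26^2/4 + 54^2/5 + 25^2/4 + 66^2/5) - 3*19
     = 0.035088 * 1779.65 - 57
     = 5.443860.
Step 4: Ties present; correction factor C = 1 - 18/(18^3 - 18) = 0.996904. Corrected H = 5.443860 / 0.996904 = 5.460766.
Step 5: Under H0, H ~ chi^2(3); p-value = 0.141004.
Step 6: alpha = 0.05. fail to reject H0.

H = 5.4608, df = 3, p = 0.141004, fail to reject H0.


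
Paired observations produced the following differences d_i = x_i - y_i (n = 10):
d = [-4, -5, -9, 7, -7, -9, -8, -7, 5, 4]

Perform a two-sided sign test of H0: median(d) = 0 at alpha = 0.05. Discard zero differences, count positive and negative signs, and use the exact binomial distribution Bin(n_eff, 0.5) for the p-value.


Step 1: Discard zero differences. Original n = 10; n_eff = number of nonzero differences = 10.
Nonzero differences (with sign): -4, -5, -9, +7, -7, -9, -8, -7, +5, +4
Step 2: Count signs: positive = 3, negative = 7.
Step 3: Under H0: P(positive) = 0.5, so the number of positives S ~ Bin(10, 0.5).
Step 4: Two-sided exact p-value = sum of Bin(10,0.5) probabilities at or below the observed probability = 0.343750.
Step 5: alpha = 0.05. fail to reject H0.

n_eff = 10, pos = 3, neg = 7, p = 0.343750, fail to reject H0.


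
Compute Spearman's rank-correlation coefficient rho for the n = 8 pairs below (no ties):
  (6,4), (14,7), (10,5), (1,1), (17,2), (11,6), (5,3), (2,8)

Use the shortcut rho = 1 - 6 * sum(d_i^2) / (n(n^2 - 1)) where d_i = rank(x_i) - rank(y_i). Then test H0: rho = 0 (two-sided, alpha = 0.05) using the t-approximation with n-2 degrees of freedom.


Step 1: Rank x and y separately (midranks; no ties here).
rank(x): 6->4, 14->7, 10->5, 1->1, 17->8, 11->6, 5->3, 2->2
rank(y): 4->4, 7->7, 5->5, 1->1, 2->2, 6->6, 3->3, 8->8
Step 2: d_i = R_x(i) - R_y(i); compute d_i^2.
  (4-4)^2=0, (7-7)^2=0, (5-5)^2=0, (1-1)^2=0, (8-2)^2=36, (6-6)^2=0, (3-3)^2=0, (2-8)^2=36
sum(d^2) = 72.
Step 3: rho = 1 - 6*72 / (8*(8^2 - 1)) = 1 - 432/504 = 0.142857.
Step 4: Under H0, t = rho * sqrt((n-2)/(1-rho^2)) = 0.3536 ~ t(6).
Step 5: Two-sided p-value from the t-distribution with 6 df = 0.735765.
Step 6: alpha = 0.05. fail to reject H0.

rho = 0.1429, p = 0.735765, fail to reject H0 at alpha = 0.05.


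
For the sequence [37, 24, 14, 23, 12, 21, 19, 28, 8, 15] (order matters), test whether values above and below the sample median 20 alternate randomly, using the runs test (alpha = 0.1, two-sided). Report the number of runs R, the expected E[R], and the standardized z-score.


Step 1: Compute median = 20; label A = above, B = below.
Labels in order: AABABABABB  (n_A = 5, n_B = 5)
Step 2: Count runs R = 8.
Step 3: Under H0 (random ordering), E[R] = 2*n_A*n_B/(n_A+n_B) + 1 = 2*5*5/10 + 1 = 6.0000.
        Var[R] = 2*n_A*n_B*(2*n_A*n_B - n_A - n_B) / ((n_A+n_B)^2 * (n_A+n_B-1)) = 2000/900 = 2.2222.
        SD[R] = 1.4907.
Step 4: Continuity-corrected z = (R - 0.5 - E[R]) / SD[R] = (8 - 0.5 - 6.0000) / 1.4907 = 1.0062.
Step 5: Two-sided p-value via normal approximation = 2*(1 - Phi(|z|)) = 0.314305.
Step 6: alpha = 0.1. fail to reject H0.

R = 8, z = 1.0062, p = 0.314305, fail to reject H0.


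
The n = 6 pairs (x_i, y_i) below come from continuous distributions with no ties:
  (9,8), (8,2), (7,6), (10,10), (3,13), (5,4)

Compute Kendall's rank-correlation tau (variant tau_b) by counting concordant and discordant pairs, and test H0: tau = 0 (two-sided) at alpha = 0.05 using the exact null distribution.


Step 1: Enumerate the 15 unordered pairs (i,j) with i<j and classify each by sign(x_j-x_i) * sign(y_j-y_i).
  (1,2):dx=-1,dy=-6->C; (1,3):dx=-2,dy=-2->C; (1,4):dx=+1,dy=+2->C; (1,5):dx=-6,dy=+5->D
  (1,6):dx=-4,dy=-4->C; (2,3):dx=-1,dy=+4->D; (2,4):dx=+2,dy=+8->C; (2,5):dx=-5,dy=+11->D
  (2,6):dx=-3,dy=+2->D; (3,4):dx=+3,dy=+4->C; (3,5):dx=-4,dy=+7->D; (3,6):dx=-2,dy=-2->C
  (4,5):dx=-7,dy=+3->D; (4,6):dx=-5,dy=-6->C; (5,6):dx=+2,dy=-9->D
Step 2: C = 8, D = 7, total pairs = 15.
Step 3: tau = (C - D)/(n(n-1)/2) = (8 - 7)/15 = 0.066667.
Step 4: Exact two-sided p-value (enumerate n! = 720 permutations of y under H0): p = 1.000000.
Step 5: alpha = 0.05. fail to reject H0.

tau_b = 0.0667 (C=8, D=7), p = 1.000000, fail to reject H0.


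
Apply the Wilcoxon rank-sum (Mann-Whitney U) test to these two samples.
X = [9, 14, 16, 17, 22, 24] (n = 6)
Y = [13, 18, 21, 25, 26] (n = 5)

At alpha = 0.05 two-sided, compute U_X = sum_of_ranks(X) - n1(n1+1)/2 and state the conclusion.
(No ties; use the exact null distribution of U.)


Step 1: Combine and sort all 11 observations; assign midranks.
sorted (value, group): (9,X), (13,Y), (14,X), (16,X), (17,X), (18,Y), (21,Y), (22,X), (24,X), (25,Y), (26,Y)
ranks: 9->1, 13->2, 14->3, 16->4, 17->5, 18->6, 21->7, 22->8, 24->9, 25->10, 26->11
Step 2: Rank sum for X: R1 = 1 + 3 + 4 + 5 + 8 + 9 = 30.
Step 3: U_X = R1 - n1(n1+1)/2 = 30 - 6*7/2 = 30 - 21 = 9.
       U_Y = n1*n2 - U_X = 30 - 9 = 21.
Step 4: No ties, so the exact null distribution of U (based on enumerating the C(11,6) = 462 equally likely rank assignments) gives the two-sided p-value.
Step 5: p-value = 0.329004; compare to alpha = 0.05. fail to reject H0.

U_X = 9, p = 0.329004, fail to reject H0 at alpha = 0.05.


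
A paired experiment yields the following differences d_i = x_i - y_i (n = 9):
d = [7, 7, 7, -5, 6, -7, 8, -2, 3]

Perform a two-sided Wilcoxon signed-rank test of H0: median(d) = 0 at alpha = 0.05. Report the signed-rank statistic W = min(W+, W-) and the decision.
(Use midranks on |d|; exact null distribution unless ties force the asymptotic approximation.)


Step 1: Drop any zero differences (none here) and take |d_i|.
|d| = [7, 7, 7, 5, 6, 7, 8, 2, 3]
Step 2: Midrank |d_i| (ties get averaged ranks).
ranks: |7|->6.5, |7|->6.5, |7|->6.5, |5|->3, |6|->4, |7|->6.5, |8|->9, |2|->1, |3|->2
Step 3: Attach original signs; sum ranks with positive sign and with negative sign.
W+ = 6.5 + 6.5 + 6.5 + 4 + 9 + 2 = 34.5
W- = 3 + 6.5 + 1 = 10.5
(Check: W+ + W- = 45 should equal n(n+1)/2 = 45.)
Step 4: Test statistic W = min(W+, W-) = 10.5.
Step 5: Ties in |d|, so use the tie-corrected normal approximation.
        E[W] = n(n+1)/4 = 9*10/4 = 22.5.
        Tie groups: |d|=7 (t=4); sum(t^3 - t) = 60.
        Var[W] = n(n+1)(2n+1)/24 - sum(t^3-t)/48 = 1710/24 - 60/48 = 70.
        z = (W - E[W]) / sqrt(Var[W]) = (10.5 - 22.5) / 8.3666 = -1.4343.
        Two-sided p = 2*Phi(z) = 0.151494.
Step 6: alpha = 0.05. fail to reject H0.

W+ = 34.5, W- = 10.5, W = min = 10.5, p = 0.151494, fail to reject H0.


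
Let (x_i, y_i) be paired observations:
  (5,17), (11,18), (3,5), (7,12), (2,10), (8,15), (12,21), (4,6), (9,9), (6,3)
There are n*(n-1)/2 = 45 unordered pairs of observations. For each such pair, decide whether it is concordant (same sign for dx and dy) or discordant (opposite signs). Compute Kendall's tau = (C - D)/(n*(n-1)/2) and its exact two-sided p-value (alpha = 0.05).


Step 1: Enumerate the 45 unordered pairs (i,j) with i<j and classify each by sign(x_j-x_i) * sign(y_j-y_i).
  (1,2):dx=+6,dy=+1->C; (1,3):dx=-2,dy=-12->C; (1,4):dx=+2,dy=-5->D; (1,5):dx=-3,dy=-7->C
  (1,6):dx=+3,dy=-2->D; (1,7):dx=+7,dy=+4->C; (1,8):dx=-1,dy=-11->C; (1,9):dx=+4,dy=-8->D
  (1,10):dx=+1,dy=-14->D; (2,3):dx=-8,dy=-13->C; (2,4):dx=-4,dy=-6->C; (2,5):dx=-9,dy=-8->C
  (2,6):dx=-3,dy=-3->C; (2,7):dx=+1,dy=+3->C; (2,8):dx=-7,dy=-12->C; (2,9):dx=-2,dy=-9->C
  (2,10):dx=-5,dy=-15->C; (3,4):dx=+4,dy=+7->C; (3,5):dx=-1,dy=+5->D; (3,6):dx=+5,dy=+10->C
  (3,7):dx=+9,dy=+16->C; (3,8):dx=+1,dy=+1->C; (3,9):dx=+6,dy=+4->C; (3,10):dx=+3,dy=-2->D
  (4,5):dx=-5,dy=-2->C; (4,6):dx=+1,dy=+3->C; (4,7):dx=+5,dy=+9->C; (4,8):dx=-3,dy=-6->C
  (4,9):dx=+2,dy=-3->D; (4,10):dx=-1,dy=-9->C; (5,6):dx=+6,dy=+5->C; (5,7):dx=+10,dy=+11->C
  (5,8):dx=+2,dy=-4->D; (5,9):dx=+7,dy=-1->D; (5,10):dx=+4,dy=-7->D; (6,7):dx=+4,dy=+6->C
  (6,8):dx=-4,dy=-9->C; (6,9):dx=+1,dy=-6->D; (6,10):dx=-2,dy=-12->C; (7,8):dx=-8,dy=-15->C
  (7,9):dx=-3,dy=-12->C; (7,10):dx=-6,dy=-18->C; (8,9):dx=+5,dy=+3->C; (8,10):dx=+2,dy=-3->D
  (9,10):dx=-3,dy=-6->C
Step 2: C = 33, D = 12, total pairs = 45.
Step 3: tau = (C - D)/(n(n-1)/2) = (33 - 12)/45 = 0.466667.
Step 4: Exact two-sided p-value (enumerate n! = 3628800 permutations of y under H0): p = 0.072550.
Step 5: alpha = 0.05. fail to reject H0.

tau_b = 0.4667 (C=33, D=12), p = 0.072550, fail to reject H0.


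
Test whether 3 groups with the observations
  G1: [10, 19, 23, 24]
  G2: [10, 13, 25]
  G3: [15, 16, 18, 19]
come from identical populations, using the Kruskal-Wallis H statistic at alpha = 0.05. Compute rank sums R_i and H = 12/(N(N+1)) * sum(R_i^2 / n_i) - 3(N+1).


Step 1: Combine all N = 11 observations and assign midranks.
sorted (value, group, rank): (10,G1,1.5), (10,G2,1.5), (13,G2,3), (15,G3,4), (16,G3,5), (18,G3,6), (19,G1,7.5), (19,G3,7.5), (23,G1,9), (24,G1,10), (25,G2,11)
Step 2: Sum ranks within each group.
R_1 = 28 (n_1 = 4)
R_2 = 15.5 (n_2 = 3)
R_3 = 22.5 (n_3 = 4)
Step 3: H = 12/(N(N+1)) * sum(R_i^2/n_i) - 3(N+1)
     = 12/(11*12) * (28^2/4 + 15.5^2/3 + 22.5^2/4) - 3*12
     = 0.090909 * 402.646 - 36
     = 0.604167.
Step 4: Ties present; correction factor C = 1 - 12/(11^3 - 11) = 0.990909. Corrected H = 0.604167 / 0.990909 = 0.609709.
Step 5: Under H0, H ~ chi^2(2); p-value = 0.737230.
Step 6: alpha = 0.05. fail to reject H0.

H = 0.6097, df = 2, p = 0.737230, fail to reject H0.


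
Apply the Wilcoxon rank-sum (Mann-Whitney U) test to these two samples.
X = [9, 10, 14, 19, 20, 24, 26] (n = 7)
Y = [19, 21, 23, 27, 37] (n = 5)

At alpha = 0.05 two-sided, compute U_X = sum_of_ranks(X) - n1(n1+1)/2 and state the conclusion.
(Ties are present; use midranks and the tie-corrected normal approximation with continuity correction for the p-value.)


Step 1: Combine and sort all 12 observations; assign midranks.
sorted (value, group): (9,X), (10,X), (14,X), (19,X), (19,Y), (20,X), (21,Y), (23,Y), (24,X), (26,X), (27,Y), (37,Y)
ranks: 9->1, 10->2, 14->3, 19->4.5, 19->4.5, 20->6, 21->7, 23->8, 24->9, 26->10, 27->11, 37->12
Step 2: Rank sum for X: R1 = 1 + 2 + 3 + 4.5 + 6 + 9 + 10 = 35.5.
Step 3: U_X = R1 - n1(n1+1)/2 = 35.5 - 7*8/2 = 35.5 - 28 = 7.5.
       U_Y = n1*n2 - U_X = 35 - 7.5 = 27.5.
Step 4: Ties are present, so use the tie-corrected normal approximation (with continuity correction) for the p-value.
Step 5: p-value = 0.122225; compare to alpha = 0.05. fail to reject H0.

U_X = 7.5, p = 0.122225, fail to reject H0 at alpha = 0.05.


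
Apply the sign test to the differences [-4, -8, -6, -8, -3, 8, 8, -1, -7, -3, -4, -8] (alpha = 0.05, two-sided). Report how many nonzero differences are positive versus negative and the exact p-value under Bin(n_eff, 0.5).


Step 1: Discard zero differences. Original n = 12; n_eff = number of nonzero differences = 12.
Nonzero differences (with sign): -4, -8, -6, -8, -3, +8, +8, -1, -7, -3, -4, -8
Step 2: Count signs: positive = 2, negative = 10.
Step 3: Under H0: P(positive) = 0.5, so the number of positives S ~ Bin(12, 0.5).
Step 4: Two-sided exact p-value = sum of Bin(12,0.5) probabilities at or below the observed probability = 0.038574.
Step 5: alpha = 0.05. reject H0.

n_eff = 12, pos = 2, neg = 10, p = 0.038574, reject H0.


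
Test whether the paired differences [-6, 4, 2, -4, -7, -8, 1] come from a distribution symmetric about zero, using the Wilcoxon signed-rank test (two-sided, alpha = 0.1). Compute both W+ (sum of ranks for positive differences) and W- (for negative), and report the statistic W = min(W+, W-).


Step 1: Drop any zero differences (none here) and take |d_i|.
|d| = [6, 4, 2, 4, 7, 8, 1]
Step 2: Midrank |d_i| (ties get averaged ranks).
ranks: |6|->5, |4|->3.5, |2|->2, |4|->3.5, |7|->6, |8|->7, |1|->1
Step 3: Attach original signs; sum ranks with positive sign and with negative sign.
W+ = 3.5 + 2 + 1 = 6.5
W- = 5 + 3.5 + 6 + 7 = 21.5
(Check: W+ + W- = 28 should equal n(n+1)/2 = 28.)
Step 4: Test statistic W = min(W+, W-) = 6.5.
Step 5: Ties in |d|, so use the tie-corrected normal approximation.
        E[W] = n(n+1)/4 = 7*8/4 = 14.
        Tie groups: |d|=4 (t=2); sum(t^3 - t) = 6.
        Var[W] = n(n+1)(2n+1)/24 - sum(t^3-t)/48 = 840/24 - 6/48 = 34.875.
        z = (W - E[W]) / sqrt(Var[W]) = (6.5 - 14) / 5.9055 = -1.2700.
        Two-sided p = 2*Phi(z) = 0.204084.
Step 6: alpha = 0.1. fail to reject H0.

W+ = 6.5, W- = 21.5, W = min = 6.5, p = 0.204084, fail to reject H0.


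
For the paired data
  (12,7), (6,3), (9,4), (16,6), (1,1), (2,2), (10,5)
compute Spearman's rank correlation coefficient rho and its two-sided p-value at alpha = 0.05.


Step 1: Rank x and y separately (midranks; no ties here).
rank(x): 12->6, 6->3, 9->4, 16->7, 1->1, 2->2, 10->5
rank(y): 7->7, 3->3, 4->4, 6->6, 1->1, 2->2, 5->5
Step 2: d_i = R_x(i) - R_y(i); compute d_i^2.
  (6-7)^2=1, (3-3)^2=0, (4-4)^2=0, (7-6)^2=1, (1-1)^2=0, (2-2)^2=0, (5-5)^2=0
sum(d^2) = 2.
Step 3: rho = 1 - 6*2 / (7*(7^2 - 1)) = 1 - 12/336 = 0.964286.
Step 4: Under H0, t = rho * sqrt((n-2)/(1-rho^2)) = 8.1408 ~ t(5).
Step 5: Two-sided p-value from the t-distribution with 5 df = 0.000454.
Step 6: alpha = 0.05. reject H0.

rho = 0.9643, p = 0.000454, reject H0 at alpha = 0.05.


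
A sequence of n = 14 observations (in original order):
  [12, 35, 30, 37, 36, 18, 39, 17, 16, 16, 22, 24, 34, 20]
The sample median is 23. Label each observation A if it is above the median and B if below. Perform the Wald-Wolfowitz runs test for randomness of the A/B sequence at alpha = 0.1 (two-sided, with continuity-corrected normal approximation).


Step 1: Compute median = 23; label A = above, B = below.
Labels in order: BAAAABABBBBAAB  (n_A = 7, n_B = 7)
Step 2: Count runs R = 7.
Step 3: Under H0 (random ordering), E[R] = 2*n_A*n_B/(n_A+n_B) + 1 = 2*7*7/14 + 1 = 8.0000.
        Var[R] = 2*n_A*n_B*(2*n_A*n_B - n_A - n_B) / ((n_A+n_B)^2 * (n_A+n_B-1)) = 8232/2548 = 3.2308.
        SD[R] = 1.7974.
Step 4: Continuity-corrected z = (R + 0.5 - E[R]) / SD[R] = (7 + 0.5 - 8.0000) / 1.7974 = -0.2782.
Step 5: Two-sided p-value via normal approximation = 2*(1 - Phi(|z|)) = 0.780879.
Step 6: alpha = 0.1. fail to reject H0.

R = 7, z = -0.2782, p = 0.780879, fail to reject H0.


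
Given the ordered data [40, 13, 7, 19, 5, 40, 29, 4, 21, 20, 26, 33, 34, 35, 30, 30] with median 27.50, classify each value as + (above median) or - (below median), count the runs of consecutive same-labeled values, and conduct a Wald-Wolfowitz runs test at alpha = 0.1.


Step 1: Compute median = 27.50; label A = above, B = below.
Labels in order: ABBBBAABBBBAAAAA  (n_A = 8, n_B = 8)
Step 2: Count runs R = 5.
Step 3: Under H0 (random ordering), E[R] = 2*n_A*n_B/(n_A+n_B) + 1 = 2*8*8/16 + 1 = 9.0000.
        Var[R] = 2*n_A*n_B*(2*n_A*n_B - n_A - n_B) / ((n_A+n_B)^2 * (n_A+n_B-1)) = 14336/3840 = 3.7333.
        SD[R] = 1.9322.
Step 4: Continuity-corrected z = (R + 0.5 - E[R]) / SD[R] = (5 + 0.5 - 9.0000) / 1.9322 = -1.8114.
Step 5: Two-sided p-value via normal approximation = 2*(1 - Phi(|z|)) = 0.070076.
Step 6: alpha = 0.1. reject H0.

R = 5, z = -1.8114, p = 0.070076, reject H0.


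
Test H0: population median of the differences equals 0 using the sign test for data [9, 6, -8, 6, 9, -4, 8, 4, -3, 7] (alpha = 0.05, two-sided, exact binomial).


Step 1: Discard zero differences. Original n = 10; n_eff = number of nonzero differences = 10.
Nonzero differences (with sign): +9, +6, -8, +6, +9, -4, +8, +4, -3, +7
Step 2: Count signs: positive = 7, negative = 3.
Step 3: Under H0: P(positive) = 0.5, so the number of positives S ~ Bin(10, 0.5).
Step 4: Two-sided exact p-value = sum of Bin(10,0.5) probabilities at or below the observed probability = 0.343750.
Step 5: alpha = 0.05. fail to reject H0.

n_eff = 10, pos = 7, neg = 3, p = 0.343750, fail to reject H0.


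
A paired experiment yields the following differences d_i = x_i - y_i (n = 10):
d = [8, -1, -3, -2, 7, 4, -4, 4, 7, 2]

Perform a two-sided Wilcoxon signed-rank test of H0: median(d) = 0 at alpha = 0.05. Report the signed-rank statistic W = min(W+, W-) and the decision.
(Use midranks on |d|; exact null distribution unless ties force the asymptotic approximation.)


Step 1: Drop any zero differences (none here) and take |d_i|.
|d| = [8, 1, 3, 2, 7, 4, 4, 4, 7, 2]
Step 2: Midrank |d_i| (ties get averaged ranks).
ranks: |8|->10, |1|->1, |3|->4, |2|->2.5, |7|->8.5, |4|->6, |4|->6, |4|->6, |7|->8.5, |2|->2.5
Step 3: Attach original signs; sum ranks with positive sign and with negative sign.
W+ = 10 + 8.5 + 6 + 6 + 8.5 + 2.5 = 41.5
W- = 1 + 4 + 2.5 + 6 = 13.5
(Check: W+ + W- = 55 should equal n(n+1)/2 = 55.)
Step 4: Test statistic W = min(W+, W-) = 13.5.
Step 5: Ties in |d|, so use the tie-corrected normal approximation.
        E[W] = n(n+1)/4 = 10*11/4 = 27.5.
        Tie groups: |d|=2 (t=2), |d|=4 (t=3), |d|=7 (t=2); sum(t^3 - t) = 36.
        Var[W] = n(n+1)(2n+1)/24 - sum(t^3-t)/48 = 2310/24 - 36/48 = 95.5.
        z = (W - E[W]) / sqrt(Var[W]) = (13.5 - 27.5) / 9.7724 = -1.4326.
        Two-sided p = 2*Phi(z) = 0.151971.
Step 6: alpha = 0.05. fail to reject H0.

W+ = 41.5, W- = 13.5, W = min = 13.5, p = 0.151971, fail to reject H0.


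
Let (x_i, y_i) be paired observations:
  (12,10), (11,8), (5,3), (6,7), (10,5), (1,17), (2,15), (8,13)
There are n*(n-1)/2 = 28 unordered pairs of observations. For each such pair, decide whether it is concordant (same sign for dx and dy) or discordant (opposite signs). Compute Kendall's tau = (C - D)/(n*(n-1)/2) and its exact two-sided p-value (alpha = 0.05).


Step 1: Enumerate the 28 unordered pairs (i,j) with i<j and classify each by sign(x_j-x_i) * sign(y_j-y_i).
  (1,2):dx=-1,dy=-2->C; (1,3):dx=-7,dy=-7->C; (1,4):dx=-6,dy=-3->C; (1,5):dx=-2,dy=-5->C
  (1,6):dx=-11,dy=+7->D; (1,7):dx=-10,dy=+5->D; (1,8):dx=-4,dy=+3->D; (2,3):dx=-6,dy=-5->C
  (2,4):dx=-5,dy=-1->C; (2,5):dx=-1,dy=-3->C; (2,6):dx=-10,dy=+9->D; (2,7):dx=-9,dy=+7->D
  (2,8):dx=-3,dy=+5->D; (3,4):dx=+1,dy=+4->C; (3,5):dx=+5,dy=+2->C; (3,6):dx=-4,dy=+14->D
  (3,7):dx=-3,dy=+12->D; (3,8):dx=+3,dy=+10->C; (4,5):dx=+4,dy=-2->D; (4,6):dx=-5,dy=+10->D
  (4,7):dx=-4,dy=+8->D; (4,8):dx=+2,dy=+6->C; (5,6):dx=-9,dy=+12->D; (5,7):dx=-8,dy=+10->D
  (5,8):dx=-2,dy=+8->D; (6,7):dx=+1,dy=-2->D; (6,8):dx=+7,dy=-4->D; (7,8):dx=+6,dy=-2->D
Step 2: C = 11, D = 17, total pairs = 28.
Step 3: tau = (C - D)/(n(n-1)/2) = (11 - 17)/28 = -0.214286.
Step 4: Exact two-sided p-value (enumerate n! = 40320 permutations of y under H0): p = 0.548413.
Step 5: alpha = 0.05. fail to reject H0.

tau_b = -0.2143 (C=11, D=17), p = 0.548413, fail to reject H0.


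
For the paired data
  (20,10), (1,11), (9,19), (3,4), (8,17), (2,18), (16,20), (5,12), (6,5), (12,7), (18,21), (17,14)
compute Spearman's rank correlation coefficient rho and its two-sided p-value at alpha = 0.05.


Step 1: Rank x and y separately (midranks; no ties here).
rank(x): 20->12, 1->1, 9->7, 3->3, 8->6, 2->2, 16->9, 5->4, 6->5, 12->8, 18->11, 17->10
rank(y): 10->4, 11->5, 19->10, 4->1, 17->8, 18->9, 20->11, 12->6, 5->2, 7->3, 21->12, 14->7
Step 2: d_i = R_x(i) - R_y(i); compute d_i^2.
  (12-4)^2=64, (1-5)^2=16, (7-10)^2=9, (3-1)^2=4, (6-8)^2=4, (2-9)^2=49, (9-11)^2=4, (4-6)^2=4, (5-2)^2=9, (8-3)^2=25, (11-12)^2=1, (10-7)^2=9
sum(d^2) = 198.
Step 3: rho = 1 - 6*198 / (12*(12^2 - 1)) = 1 - 1188/1716 = 0.307692.
Step 4: Under H0, t = rho * sqrt((n-2)/(1-rho^2)) = 1.0226 ~ t(10).
Step 5: Two-sided p-value from the t-distribution with 10 df = 0.330589.
Step 6: alpha = 0.05. fail to reject H0.

rho = 0.3077, p = 0.330589, fail to reject H0 at alpha = 0.05.


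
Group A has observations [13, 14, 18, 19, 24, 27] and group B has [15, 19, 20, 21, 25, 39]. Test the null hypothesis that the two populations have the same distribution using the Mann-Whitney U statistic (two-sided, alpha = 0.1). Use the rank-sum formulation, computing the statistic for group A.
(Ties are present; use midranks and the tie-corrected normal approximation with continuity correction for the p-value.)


Step 1: Combine and sort all 12 observations; assign midranks.
sorted (value, group): (13,X), (14,X), (15,Y), (18,X), (19,X), (19,Y), (20,Y), (21,Y), (24,X), (25,Y), (27,X), (39,Y)
ranks: 13->1, 14->2, 15->3, 18->4, 19->5.5, 19->5.5, 20->7, 21->8, 24->9, 25->10, 27->11, 39->12
Step 2: Rank sum for X: R1 = 1 + 2 + 4 + 5.5 + 9 + 11 = 32.5.
Step 3: U_X = R1 - n1(n1+1)/2 = 32.5 - 6*7/2 = 32.5 - 21 = 11.5.
       U_Y = n1*n2 - U_X = 36 - 11.5 = 24.5.
Step 4: Ties are present, so use the tie-corrected normal approximation (with continuity correction) for the p-value.
Step 5: p-value = 0.335822; compare to alpha = 0.1. fail to reject H0.

U_X = 11.5, p = 0.335822, fail to reject H0 at alpha = 0.1.


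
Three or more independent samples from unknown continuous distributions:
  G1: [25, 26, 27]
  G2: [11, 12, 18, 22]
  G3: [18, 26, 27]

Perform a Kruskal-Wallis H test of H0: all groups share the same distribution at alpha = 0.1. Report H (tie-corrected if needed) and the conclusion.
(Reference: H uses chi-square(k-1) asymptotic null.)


Step 1: Combine all N = 10 observations and assign midranks.
sorted (value, group, rank): (11,G2,1), (12,G2,2), (18,G2,3.5), (18,G3,3.5), (22,G2,5), (25,G1,6), (26,G1,7.5), (26,G3,7.5), (27,G1,9.5), (27,G3,9.5)
Step 2: Sum ranks within each group.
R_1 = 23 (n_1 = 3)
R_2 = 11.5 (n_2 = 4)
R_3 = 20.5 (n_3 = 3)
Step 3: H = 12/(N(N+1)) * sum(R_i^2/n_i) - 3(N+1)
     = 12/(10*11) * (23^2/3 + 11.5^2/4 + 20.5^2/3) - 3*11
     = 0.109091 * 349.479 - 33
     = 5.125000.
Step 4: Ties present; correction factor C = 1 - 18/(10^3 - 10) = 0.981818. Corrected H = 5.125000 / 0.981818 = 5.219907.
Step 5: Under H0, H ~ chi^2(2); p-value = 0.073538.
Step 6: alpha = 0.1. reject H0.

H = 5.2199, df = 2, p = 0.073538, reject H0.


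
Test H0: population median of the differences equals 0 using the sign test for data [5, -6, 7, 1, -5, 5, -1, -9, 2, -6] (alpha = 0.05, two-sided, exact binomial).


Step 1: Discard zero differences. Original n = 10; n_eff = number of nonzero differences = 10.
Nonzero differences (with sign): +5, -6, +7, +1, -5, +5, -1, -9, +2, -6
Step 2: Count signs: positive = 5, negative = 5.
Step 3: Under H0: P(positive) = 0.5, so the number of positives S ~ Bin(10, 0.5).
Step 4: Two-sided exact p-value = sum of Bin(10,0.5) probabilities at or below the observed probability = 1.000000.
Step 5: alpha = 0.05. fail to reject H0.

n_eff = 10, pos = 5, neg = 5, p = 1.000000, fail to reject H0.


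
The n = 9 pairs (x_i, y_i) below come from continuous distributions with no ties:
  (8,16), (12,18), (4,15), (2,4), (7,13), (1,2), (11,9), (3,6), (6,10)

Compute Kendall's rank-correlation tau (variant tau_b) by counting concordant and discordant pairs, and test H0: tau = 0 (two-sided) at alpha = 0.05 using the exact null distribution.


Step 1: Enumerate the 36 unordered pairs (i,j) with i<j and classify each by sign(x_j-x_i) * sign(y_j-y_i).
  (1,2):dx=+4,dy=+2->C; (1,3):dx=-4,dy=-1->C; (1,4):dx=-6,dy=-12->C; (1,5):dx=-1,dy=-3->C
  (1,6):dx=-7,dy=-14->C; (1,7):dx=+3,dy=-7->D; (1,8):dx=-5,dy=-10->C; (1,9):dx=-2,dy=-6->C
  (2,3):dx=-8,dy=-3->C; (2,4):dx=-10,dy=-14->C; (2,5):dx=-5,dy=-5->C; (2,6):dx=-11,dy=-16->C
  (2,7):dx=-1,dy=-9->C; (2,8):dx=-9,dy=-12->C; (2,9):dx=-6,dy=-8->C; (3,4):dx=-2,dy=-11->C
  (3,5):dx=+3,dy=-2->D; (3,6):dx=-3,dy=-13->C; (3,7):dx=+7,dy=-6->D; (3,8):dx=-1,dy=-9->C
  (3,9):dx=+2,dy=-5->D; (4,5):dx=+5,dy=+9->C; (4,6):dx=-1,dy=-2->C; (4,7):dx=+9,dy=+5->C
  (4,8):dx=+1,dy=+2->C; (4,9):dx=+4,dy=+6->C; (5,6):dx=-6,dy=-11->C; (5,7):dx=+4,dy=-4->D
  (5,8):dx=-4,dy=-7->C; (5,9):dx=-1,dy=-3->C; (6,7):dx=+10,dy=+7->C; (6,8):dx=+2,dy=+4->C
  (6,9):dx=+5,dy=+8->C; (7,8):dx=-8,dy=-3->C; (7,9):dx=-5,dy=+1->D; (8,9):dx=+3,dy=+4->C
Step 2: C = 30, D = 6, total pairs = 36.
Step 3: tau = (C - D)/(n(n-1)/2) = (30 - 6)/36 = 0.666667.
Step 4: Exact two-sided p-value (enumerate n! = 362880 permutations of y under H0): p = 0.012665.
Step 5: alpha = 0.05. reject H0.

tau_b = 0.6667 (C=30, D=6), p = 0.012665, reject H0.
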